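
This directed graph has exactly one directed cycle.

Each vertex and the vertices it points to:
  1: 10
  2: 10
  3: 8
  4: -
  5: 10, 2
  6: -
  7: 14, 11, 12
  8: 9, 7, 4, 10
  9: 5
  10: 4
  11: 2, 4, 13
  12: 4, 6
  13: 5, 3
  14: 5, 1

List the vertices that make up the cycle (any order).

DFS with gray/black marking from 3:
3 gray
  8 gray
    9 gray
      5 gray
        10 gray
          4 gray
          4 black
        10 black
        2 gray
          2→10: 10 black — skip
        2 black
      5 black
    9 black
    7 gray
      14 gray
        14→5: 5 black — skip
        1 gray
          1→10: 10 black — skip
        1 black
      14 black
      11 gray
        11→2: 2 black — skip
        11→4: 4 black — skip
        13 gray
          13→5: 5 black — skip
          13→3: 3 is gray → back edge
Back edge closes the cycle 3 → 8 → 7 → 11 → 13 → 3; its vertices are {3, 7, 8, 11, 13}.

3, 7, 8, 11, 13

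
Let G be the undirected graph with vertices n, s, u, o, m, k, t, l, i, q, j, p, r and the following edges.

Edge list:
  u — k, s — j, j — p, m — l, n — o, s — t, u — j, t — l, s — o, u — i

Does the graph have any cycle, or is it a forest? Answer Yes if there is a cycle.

DFS, tracking each vertex's parent; an edge to a visited non-parent vertex closes a cycle.
Start from j:
visit j (parent –)
  visit s (parent j)
    visit o (parent s)
      o–s: parent, skip
      visit n (parent o)
        n–o: parent, skip
    visit t (parent s)
      visit l (parent t)
        visit m (parent l)
          m–l: parent, skip
        l–t: parent, skip
      t–s: parent, skip
    s–j: parent, skip
  visit p (parent j)
    p–j: parent, skip
  visit u (parent j)
    u–j: parent, skip
    visit k (parent u)
      k–u: parent, skip
    visit i (parent u)
      i–u: parent, skip
visit q (parent –)
visit r (parent –)
No non-parent visited neighbor found — the graph is a forest.

No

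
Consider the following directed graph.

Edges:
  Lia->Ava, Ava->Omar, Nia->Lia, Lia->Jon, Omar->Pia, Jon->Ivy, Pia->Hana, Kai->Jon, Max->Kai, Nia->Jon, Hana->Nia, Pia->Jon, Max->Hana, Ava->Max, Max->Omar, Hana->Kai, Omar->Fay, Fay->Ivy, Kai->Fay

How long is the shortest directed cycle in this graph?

For each vertex v, BFS finds the shortest path from v back to v.
The shortest such closed walk is Max → Hana → Nia → Lia → Ava → Max, length 5.

5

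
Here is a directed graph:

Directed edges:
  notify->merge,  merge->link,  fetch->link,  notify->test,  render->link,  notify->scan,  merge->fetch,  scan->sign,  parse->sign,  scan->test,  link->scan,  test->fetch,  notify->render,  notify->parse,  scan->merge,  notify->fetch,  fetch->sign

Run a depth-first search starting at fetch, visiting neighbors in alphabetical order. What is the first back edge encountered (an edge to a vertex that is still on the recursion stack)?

DFS from fetch (visiting neighbors in alphabetical order); mark gray on enter, black on exit:
fetch gray
  link gray
    scan gray
      merge gray
        merge→fetch: fetch is gray → back edge
First back edge: merge → fetch.

merge->fetch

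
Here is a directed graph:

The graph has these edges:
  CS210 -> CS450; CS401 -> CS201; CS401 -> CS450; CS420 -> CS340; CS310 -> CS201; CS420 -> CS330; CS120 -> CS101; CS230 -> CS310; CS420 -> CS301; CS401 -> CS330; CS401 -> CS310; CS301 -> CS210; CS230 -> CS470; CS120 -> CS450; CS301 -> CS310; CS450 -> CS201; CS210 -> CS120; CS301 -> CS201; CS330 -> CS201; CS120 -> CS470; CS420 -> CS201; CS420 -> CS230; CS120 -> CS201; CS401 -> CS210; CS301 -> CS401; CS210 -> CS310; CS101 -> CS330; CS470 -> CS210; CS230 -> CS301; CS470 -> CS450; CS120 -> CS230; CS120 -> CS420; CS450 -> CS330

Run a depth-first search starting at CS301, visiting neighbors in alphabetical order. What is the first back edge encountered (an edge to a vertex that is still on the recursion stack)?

CS230→CS301

DFS from CS301 (visiting neighbors in alphabetical order); mark gray on enter, black on exit:
CS301 gray
  CS201 gray
  CS201 black
  CS210 gray
    CS120 gray
      CS101 gray
        CS330 gray
          CS330→CS201: CS201 black — skip
        CS330 black
      CS101 black
      CS120→CS201: CS201 black — skip
      CS230 gray
        CS230→CS301: CS301 is gray → back edge
First back edge: CS230 → CS301.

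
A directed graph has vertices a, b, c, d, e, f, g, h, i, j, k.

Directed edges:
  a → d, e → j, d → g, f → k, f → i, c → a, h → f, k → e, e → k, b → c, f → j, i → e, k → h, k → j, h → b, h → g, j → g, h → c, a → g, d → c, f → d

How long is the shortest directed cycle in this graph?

2

For each vertex v, BFS finds the shortest path from v back to v.
The shortest such closed walk is k → e → k, length 2.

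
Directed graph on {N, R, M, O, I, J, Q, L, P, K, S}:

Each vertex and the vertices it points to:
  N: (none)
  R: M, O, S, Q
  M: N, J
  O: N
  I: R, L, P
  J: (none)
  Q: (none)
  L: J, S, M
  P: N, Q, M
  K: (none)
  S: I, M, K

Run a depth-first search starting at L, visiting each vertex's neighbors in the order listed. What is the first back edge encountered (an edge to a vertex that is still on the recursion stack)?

R->S

DFS from L (visiting each vertex's neighbors in the order listed); mark gray on enter, black on exit:
L gray
  J gray
  J black
  S gray
    I gray
      R gray
        M gray
          N gray
          N black
          M→J: J black — skip
        M black
        O gray
          O→N: N black — skip
        O black
        R→S: S is gray → back edge
First back edge: R → S.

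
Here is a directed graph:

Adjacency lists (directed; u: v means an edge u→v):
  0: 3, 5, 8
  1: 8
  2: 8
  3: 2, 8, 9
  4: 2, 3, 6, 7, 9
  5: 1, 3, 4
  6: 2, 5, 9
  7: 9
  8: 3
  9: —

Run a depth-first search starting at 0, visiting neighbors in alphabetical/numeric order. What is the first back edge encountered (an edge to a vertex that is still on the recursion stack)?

8->3

DFS from 0 (visiting neighbors in alphabetical/numeric order); mark gray on enter, black on exit:
0 gray
  3 gray
    2 gray
      8 gray
        8→3: 3 is gray → back edge
First back edge: 8 → 3.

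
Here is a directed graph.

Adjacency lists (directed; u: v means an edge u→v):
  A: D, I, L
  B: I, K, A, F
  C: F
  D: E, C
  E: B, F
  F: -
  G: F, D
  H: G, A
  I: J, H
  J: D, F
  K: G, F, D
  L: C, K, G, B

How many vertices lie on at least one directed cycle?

10

A vertex is on a directed cycle iff it belongs to a strongly connected component of size ≥ 2 (or has a self-loop).
The vertices on cycles are {A, B, D, E, G, H, I, J, K, L} — 10 in total.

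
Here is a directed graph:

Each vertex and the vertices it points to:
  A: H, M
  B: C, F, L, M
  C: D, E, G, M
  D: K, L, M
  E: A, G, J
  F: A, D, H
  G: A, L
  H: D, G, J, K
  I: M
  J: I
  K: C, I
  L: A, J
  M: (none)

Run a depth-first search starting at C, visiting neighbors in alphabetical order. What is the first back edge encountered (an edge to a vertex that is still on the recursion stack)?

DFS from C (visiting neighbors in alphabetical order); mark gray on enter, black on exit:
C gray
  D gray
    K gray
      K→C: C is gray → back edge
First back edge: K → C.

K->C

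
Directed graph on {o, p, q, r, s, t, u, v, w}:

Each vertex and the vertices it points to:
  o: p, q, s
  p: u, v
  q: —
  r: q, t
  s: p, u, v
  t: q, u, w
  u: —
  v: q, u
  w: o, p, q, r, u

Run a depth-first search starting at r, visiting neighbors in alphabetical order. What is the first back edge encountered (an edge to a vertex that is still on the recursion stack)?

w→r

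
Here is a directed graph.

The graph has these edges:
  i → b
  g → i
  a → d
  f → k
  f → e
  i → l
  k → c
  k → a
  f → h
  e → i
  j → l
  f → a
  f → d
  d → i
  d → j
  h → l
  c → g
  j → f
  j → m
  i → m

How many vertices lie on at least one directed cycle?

5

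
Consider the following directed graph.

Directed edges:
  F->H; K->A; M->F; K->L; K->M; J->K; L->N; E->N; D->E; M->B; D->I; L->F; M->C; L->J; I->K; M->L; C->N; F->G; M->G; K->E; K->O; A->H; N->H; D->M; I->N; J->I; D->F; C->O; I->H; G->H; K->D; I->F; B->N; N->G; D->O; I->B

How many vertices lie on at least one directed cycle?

6

A vertex is on a directed cycle iff it belongs to a strongly connected component of size ≥ 2 (or has a self-loop).
The vertices on cycles are {D, I, J, K, L, M} — 6 in total.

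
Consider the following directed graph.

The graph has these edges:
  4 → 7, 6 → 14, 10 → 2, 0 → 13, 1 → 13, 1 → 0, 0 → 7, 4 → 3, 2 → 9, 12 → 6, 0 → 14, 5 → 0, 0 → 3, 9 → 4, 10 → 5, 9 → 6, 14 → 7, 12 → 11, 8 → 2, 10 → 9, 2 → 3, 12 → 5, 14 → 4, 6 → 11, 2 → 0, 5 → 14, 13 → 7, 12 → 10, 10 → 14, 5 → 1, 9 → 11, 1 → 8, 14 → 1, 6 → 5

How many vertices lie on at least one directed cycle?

8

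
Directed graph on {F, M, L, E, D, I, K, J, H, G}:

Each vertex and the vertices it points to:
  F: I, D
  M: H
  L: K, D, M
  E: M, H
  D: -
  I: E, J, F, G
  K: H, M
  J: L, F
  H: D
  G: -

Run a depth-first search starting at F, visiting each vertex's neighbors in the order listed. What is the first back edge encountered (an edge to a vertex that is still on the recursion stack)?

J→F

DFS from F (visiting each vertex's neighbors in the order listed); mark gray on enter, black on exit:
F gray
  I gray
    E gray
      M gray
        H gray
          D gray
          D black
        H black
      M black
      E→H: H black — skip
    E black
    J gray
      L gray
        K gray
          K→H: H black — skip
          K→M: M black — skip
        K black
        L→D: D black — skip
        L→M: M black — skip
      L black
      J→F: F is gray → back edge
First back edge: J → F.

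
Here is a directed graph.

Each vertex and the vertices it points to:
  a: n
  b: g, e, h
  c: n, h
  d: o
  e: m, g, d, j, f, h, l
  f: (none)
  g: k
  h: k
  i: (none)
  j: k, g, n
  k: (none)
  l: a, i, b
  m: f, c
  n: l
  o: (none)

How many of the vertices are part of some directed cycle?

A vertex is on a directed cycle iff it belongs to a strongly connected component of size ≥ 2 (or has a self-loop).
The vertices on cycles are {a, b, c, e, j, l, m, n} — 8 in total.

8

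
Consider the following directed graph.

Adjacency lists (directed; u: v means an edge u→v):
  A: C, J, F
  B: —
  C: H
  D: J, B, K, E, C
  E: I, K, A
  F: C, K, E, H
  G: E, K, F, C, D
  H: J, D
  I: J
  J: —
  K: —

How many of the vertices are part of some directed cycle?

6

A vertex is on a directed cycle iff it belongs to a strongly connected component of size ≥ 2 (or has a self-loop).
The vertices on cycles are {A, C, D, E, F, H} — 6 in total.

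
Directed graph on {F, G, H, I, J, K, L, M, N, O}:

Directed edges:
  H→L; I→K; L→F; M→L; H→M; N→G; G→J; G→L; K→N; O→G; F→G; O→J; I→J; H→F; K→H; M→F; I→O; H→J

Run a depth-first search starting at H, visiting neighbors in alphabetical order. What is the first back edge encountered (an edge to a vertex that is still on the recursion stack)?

L→F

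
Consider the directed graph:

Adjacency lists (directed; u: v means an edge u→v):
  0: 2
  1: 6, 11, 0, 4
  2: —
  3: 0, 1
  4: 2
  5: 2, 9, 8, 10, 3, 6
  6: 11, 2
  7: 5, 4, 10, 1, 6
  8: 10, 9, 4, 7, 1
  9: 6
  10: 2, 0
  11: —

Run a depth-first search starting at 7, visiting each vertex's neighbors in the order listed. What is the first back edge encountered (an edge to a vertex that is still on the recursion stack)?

8→7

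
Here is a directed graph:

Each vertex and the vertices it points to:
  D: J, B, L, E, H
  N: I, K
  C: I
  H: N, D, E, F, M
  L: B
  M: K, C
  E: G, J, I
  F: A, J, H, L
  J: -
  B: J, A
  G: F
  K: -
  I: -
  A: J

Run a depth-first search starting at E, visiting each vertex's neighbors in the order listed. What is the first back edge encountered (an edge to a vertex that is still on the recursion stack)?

D→E

DFS from E (visiting each vertex's neighbors in the order listed); mark gray on enter, black on exit:
E gray
  G gray
    F gray
      A gray
        J gray
        J black
      A black
      F→J: J black — skip
      H gray
        N gray
          I gray
          I black
          K gray
          K black
        N black
        D gray
          D→J: J black — skip
          B gray
            B→J: J black — skip
            B→A: A black — skip
          B black
          L gray
            L→B: B black — skip
          L black
          D→E: E is gray → back edge
First back edge: D → E.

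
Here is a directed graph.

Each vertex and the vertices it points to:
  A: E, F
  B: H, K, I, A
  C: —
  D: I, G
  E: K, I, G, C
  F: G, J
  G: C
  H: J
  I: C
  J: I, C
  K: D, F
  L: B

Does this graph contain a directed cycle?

DFS with white/gray/black marking, starting from J:
J gray
  I gray
    C gray
    C black
  I black
  J→C: C black — skip
J black
A gray
  E gray
    K gray
      D gray
        D→I: I black — skip
        G gray
          G→C: C black — skip
        G black
      D black
      F gray
        F→G: G black — skip
        F→J: J black — skip
      F black
    K black
    E→I: I black — skip
    E→G: G black — skip
    E→C: C black — skip
  E black
  A→F: F black — skip
A black
B gray
  H gray
    H→J: J black — skip
  H black
  B→K: K black — skip
  B→I: I black — skip
  B→A: A black — skip
B black
L gray
  L→B: B black — skip
L black
Every edge goes to a white or black vertex — no back edge, so the graph is acyclic.

No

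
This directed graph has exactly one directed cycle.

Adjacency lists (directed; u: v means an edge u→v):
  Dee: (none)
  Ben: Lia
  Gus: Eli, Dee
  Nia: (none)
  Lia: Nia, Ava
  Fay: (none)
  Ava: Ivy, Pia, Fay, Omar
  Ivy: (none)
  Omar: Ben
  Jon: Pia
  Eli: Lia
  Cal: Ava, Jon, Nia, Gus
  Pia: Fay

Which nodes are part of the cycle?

DFS with gray/black marking from Ava:
Ava gray
  Ivy gray
  Ivy black
  Pia gray
    Fay gray
    Fay black
  Pia black
  Ava→Fay: Fay black — skip
  Omar gray
    Ben gray
      Lia gray
        Nia gray
        Nia black
        Lia→Ava: Ava is gray → back edge
Back edge closes the cycle Ava → Omar → Ben → Lia → Ava; its vertices are {Ava, Ben, Lia, Omar}.

Ava, Ben, Lia, Omar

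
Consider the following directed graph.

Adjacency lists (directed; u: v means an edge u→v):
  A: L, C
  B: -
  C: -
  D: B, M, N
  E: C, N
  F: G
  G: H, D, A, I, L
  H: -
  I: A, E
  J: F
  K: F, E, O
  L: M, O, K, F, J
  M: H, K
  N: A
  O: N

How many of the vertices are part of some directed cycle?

12

A vertex is on a directed cycle iff it belongs to a strongly connected component of size ≥ 2 (or has a self-loop).
The vertices on cycles are {A, D, E, F, G, I, J, K, L, M, N, O} — 12 in total.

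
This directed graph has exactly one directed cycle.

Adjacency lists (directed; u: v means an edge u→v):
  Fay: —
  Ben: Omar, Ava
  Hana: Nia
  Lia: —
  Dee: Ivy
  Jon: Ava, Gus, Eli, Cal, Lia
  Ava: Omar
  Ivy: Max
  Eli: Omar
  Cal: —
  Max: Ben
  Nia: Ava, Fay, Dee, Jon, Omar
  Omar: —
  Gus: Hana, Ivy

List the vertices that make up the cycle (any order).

Gus, Jon, Nia, Hana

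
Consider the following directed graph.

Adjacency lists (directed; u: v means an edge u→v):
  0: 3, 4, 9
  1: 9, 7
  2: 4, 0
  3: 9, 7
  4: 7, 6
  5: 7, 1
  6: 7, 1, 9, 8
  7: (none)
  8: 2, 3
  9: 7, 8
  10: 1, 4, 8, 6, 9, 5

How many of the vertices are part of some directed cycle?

8

A vertex is on a directed cycle iff it belongs to a strongly connected component of size ≥ 2 (or has a self-loop).
The vertices on cycles are {0, 1, 2, 3, 4, 6, 8, 9} — 8 in total.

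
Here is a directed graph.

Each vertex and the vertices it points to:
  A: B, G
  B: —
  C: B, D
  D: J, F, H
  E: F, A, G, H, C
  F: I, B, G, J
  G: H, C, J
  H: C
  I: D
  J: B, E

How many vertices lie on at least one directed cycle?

9

A vertex is on a directed cycle iff it belongs to a strongly connected component of size ≥ 2 (or has a self-loop).
The vertices on cycles are {A, C, D, E, F, G, H, I, J} — 9 in total.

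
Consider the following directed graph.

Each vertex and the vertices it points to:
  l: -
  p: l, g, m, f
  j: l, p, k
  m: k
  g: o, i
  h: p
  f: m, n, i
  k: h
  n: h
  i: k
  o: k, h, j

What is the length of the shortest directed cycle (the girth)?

4

For each vertex v, BFS finds the shortest path from v back to v.
The shortest such closed walk is j → p → g → o → j, length 4.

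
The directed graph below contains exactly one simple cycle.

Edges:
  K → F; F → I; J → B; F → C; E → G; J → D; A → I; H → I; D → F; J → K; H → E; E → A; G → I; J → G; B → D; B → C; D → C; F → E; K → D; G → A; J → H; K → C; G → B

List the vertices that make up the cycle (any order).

DFS with gray/black marking from B:
B gray
  C gray
  C black
  D gray
    D→C: C black — skip
    F gray
      I gray
      I black
      E gray
        G gray
          G→B: B is gray → back edge
Back edge closes the cycle B → D → F → E → G → B; its vertices are {B, D, E, F, G}.

B, D, E, F, G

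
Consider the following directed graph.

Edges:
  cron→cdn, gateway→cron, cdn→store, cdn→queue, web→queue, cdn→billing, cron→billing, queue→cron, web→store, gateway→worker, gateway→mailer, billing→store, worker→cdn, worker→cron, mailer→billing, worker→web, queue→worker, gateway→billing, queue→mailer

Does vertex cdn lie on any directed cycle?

Yes

cdn is on a cycle iff cdn can reach itself via ≥1 edge.
cdn → queue → worker → cdn — yes.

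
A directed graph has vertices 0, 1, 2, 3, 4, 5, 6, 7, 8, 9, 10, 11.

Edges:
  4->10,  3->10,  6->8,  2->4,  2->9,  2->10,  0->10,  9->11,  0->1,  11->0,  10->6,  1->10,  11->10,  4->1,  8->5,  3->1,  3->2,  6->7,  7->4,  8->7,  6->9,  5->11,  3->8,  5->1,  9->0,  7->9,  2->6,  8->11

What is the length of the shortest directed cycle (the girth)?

For each vertex v, BFS finds the shortest path from v back to v.
The shortest such closed walk is 8 → 11 → 10 → 6 → 8, length 4.

4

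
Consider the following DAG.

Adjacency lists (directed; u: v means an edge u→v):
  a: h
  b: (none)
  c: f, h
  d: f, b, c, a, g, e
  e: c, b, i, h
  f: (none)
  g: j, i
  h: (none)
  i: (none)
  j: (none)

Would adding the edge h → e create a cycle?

Adding h→e creates a cycle iff e can already reach h.
Path from e: e → h.
So e → … → h → e is a cycle.

Yes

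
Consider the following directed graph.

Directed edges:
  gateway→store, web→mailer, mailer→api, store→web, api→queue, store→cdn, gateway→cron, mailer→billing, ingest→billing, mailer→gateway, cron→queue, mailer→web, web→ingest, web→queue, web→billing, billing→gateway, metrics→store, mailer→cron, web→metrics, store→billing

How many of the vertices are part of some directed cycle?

A vertex is on a directed cycle iff it belongs to a strongly connected component of size ≥ 2 (or has a self-loop).
The vertices on cycles are {web, store, ingest, mailer, billing, gateway, metrics} — 7 in total.

7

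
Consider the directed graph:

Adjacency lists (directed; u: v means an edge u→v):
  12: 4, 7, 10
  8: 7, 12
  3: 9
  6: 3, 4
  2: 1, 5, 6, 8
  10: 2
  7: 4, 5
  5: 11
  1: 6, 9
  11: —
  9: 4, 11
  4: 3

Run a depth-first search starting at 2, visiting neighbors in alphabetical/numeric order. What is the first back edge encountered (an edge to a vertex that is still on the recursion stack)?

4->3

DFS from 2 (visiting neighbors in alphabetical/numeric order); mark gray on enter, black on exit:
2 gray
  1 gray
    6 gray
      3 gray
        9 gray
          4 gray
            4→3: 3 is gray → back edge
First back edge: 4 → 3.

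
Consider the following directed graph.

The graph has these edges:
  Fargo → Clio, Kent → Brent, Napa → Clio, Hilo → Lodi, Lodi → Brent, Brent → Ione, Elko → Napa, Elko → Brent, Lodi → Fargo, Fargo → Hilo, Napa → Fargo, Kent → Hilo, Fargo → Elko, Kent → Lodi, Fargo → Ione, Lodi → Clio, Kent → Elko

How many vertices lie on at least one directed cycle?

5

A vertex is on a directed cycle iff it belongs to a strongly connected component of size ≥ 2 (or has a self-loop).
The vertices on cycles are {Elko, Hilo, Lodi, Napa, Fargo} — 5 in total.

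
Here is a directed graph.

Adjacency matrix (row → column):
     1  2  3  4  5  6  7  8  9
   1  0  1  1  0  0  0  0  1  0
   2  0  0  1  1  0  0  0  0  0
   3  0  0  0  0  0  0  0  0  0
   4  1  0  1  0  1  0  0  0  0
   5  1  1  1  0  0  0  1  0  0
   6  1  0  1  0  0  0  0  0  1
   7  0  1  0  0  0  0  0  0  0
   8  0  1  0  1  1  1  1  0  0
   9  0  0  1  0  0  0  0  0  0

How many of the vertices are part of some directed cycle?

7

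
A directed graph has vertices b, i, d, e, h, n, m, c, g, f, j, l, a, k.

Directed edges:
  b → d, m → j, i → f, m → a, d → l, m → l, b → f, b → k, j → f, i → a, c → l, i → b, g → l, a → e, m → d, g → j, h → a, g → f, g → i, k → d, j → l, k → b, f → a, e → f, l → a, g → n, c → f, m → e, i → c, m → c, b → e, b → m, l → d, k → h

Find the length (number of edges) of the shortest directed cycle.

For each vertex v, BFS finds the shortest path from v back to v.
The shortest such closed walk is b → k → b, length 2.

2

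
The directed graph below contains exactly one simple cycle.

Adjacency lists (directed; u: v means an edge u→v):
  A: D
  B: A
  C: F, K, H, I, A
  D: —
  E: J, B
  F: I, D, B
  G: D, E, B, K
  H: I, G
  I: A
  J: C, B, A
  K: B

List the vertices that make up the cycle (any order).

DFS with gray/black marking from C:
C gray
  F gray
    I gray
      A gray
        D gray
        D black
      A black
    I black
    F→D: D black — skip
    B gray
      B→A: A black — skip
    B black
  F black
  K gray
    K→B: B black — skip
  K black
  H gray
    H→I: I black — skip
    G gray
      G→D: D black — skip
      E gray
        J gray
          J→C: C is gray → back edge
Back edge closes the cycle C → H → G → E → J → C; its vertices are {C, E, G, H, J}.

C, E, G, H, J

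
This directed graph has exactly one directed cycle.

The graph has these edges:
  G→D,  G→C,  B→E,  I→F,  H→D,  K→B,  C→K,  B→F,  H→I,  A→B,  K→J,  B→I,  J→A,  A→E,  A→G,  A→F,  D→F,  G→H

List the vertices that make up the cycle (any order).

DFS with gray/black marking from K:
K gray
  J gray
    A gray
      G gray
        D gray
          F gray
          F black
        D black
        C gray
          C→K: K is gray → back edge
Back edge closes the cycle K → J → A → G → C → K; its vertices are {A, C, G, J, K}.

A, C, G, J, K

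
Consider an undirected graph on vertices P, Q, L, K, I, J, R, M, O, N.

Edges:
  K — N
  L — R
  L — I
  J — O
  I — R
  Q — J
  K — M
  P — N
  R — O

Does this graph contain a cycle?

Yes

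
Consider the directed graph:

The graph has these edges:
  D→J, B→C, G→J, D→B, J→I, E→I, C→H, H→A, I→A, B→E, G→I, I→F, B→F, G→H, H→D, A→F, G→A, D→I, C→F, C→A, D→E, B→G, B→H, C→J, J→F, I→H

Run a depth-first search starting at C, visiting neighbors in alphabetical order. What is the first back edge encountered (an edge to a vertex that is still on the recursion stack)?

B->C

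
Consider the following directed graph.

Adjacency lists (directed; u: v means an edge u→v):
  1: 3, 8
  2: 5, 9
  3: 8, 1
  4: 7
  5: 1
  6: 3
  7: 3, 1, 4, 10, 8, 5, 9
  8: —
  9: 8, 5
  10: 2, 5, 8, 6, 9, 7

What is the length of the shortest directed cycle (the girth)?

For each vertex v, BFS finds the shortest path from v back to v.
The shortest such closed walk is 10 → 7 → 10, length 2.

2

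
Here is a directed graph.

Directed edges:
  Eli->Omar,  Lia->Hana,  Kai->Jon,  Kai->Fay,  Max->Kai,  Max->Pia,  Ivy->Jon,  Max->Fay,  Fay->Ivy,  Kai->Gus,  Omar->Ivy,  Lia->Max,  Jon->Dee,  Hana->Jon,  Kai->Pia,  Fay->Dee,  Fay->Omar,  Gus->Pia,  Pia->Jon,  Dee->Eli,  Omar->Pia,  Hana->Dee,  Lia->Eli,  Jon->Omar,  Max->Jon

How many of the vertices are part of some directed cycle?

6

A vertex is on a directed cycle iff it belongs to a strongly connected component of size ≥ 2 (or has a self-loop).
The vertices on cycles are {Dee, Eli, Ivy, Jon, Pia, Omar} — 6 in total.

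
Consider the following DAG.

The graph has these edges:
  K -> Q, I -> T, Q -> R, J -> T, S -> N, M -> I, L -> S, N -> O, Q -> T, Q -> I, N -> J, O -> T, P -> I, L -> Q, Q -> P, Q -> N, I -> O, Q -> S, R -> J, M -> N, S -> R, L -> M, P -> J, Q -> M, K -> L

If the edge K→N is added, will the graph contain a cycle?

No

Adding K→N creates a cycle iff N can already reach K.
Explore from N: no path reaches K. The graph stays acyclic.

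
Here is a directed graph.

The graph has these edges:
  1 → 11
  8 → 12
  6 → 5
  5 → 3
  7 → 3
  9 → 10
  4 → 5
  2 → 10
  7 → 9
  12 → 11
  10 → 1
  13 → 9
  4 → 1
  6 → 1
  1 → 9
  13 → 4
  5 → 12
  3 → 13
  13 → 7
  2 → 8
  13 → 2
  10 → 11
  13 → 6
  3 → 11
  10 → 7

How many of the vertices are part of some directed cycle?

A vertex is on a directed cycle iff it belongs to a strongly connected component of size ≥ 2 (or has a self-loop).
The vertices on cycles are {1, 2, 3, 4, 5, 6, 7, 9, 10, 13} — 10 in total.

10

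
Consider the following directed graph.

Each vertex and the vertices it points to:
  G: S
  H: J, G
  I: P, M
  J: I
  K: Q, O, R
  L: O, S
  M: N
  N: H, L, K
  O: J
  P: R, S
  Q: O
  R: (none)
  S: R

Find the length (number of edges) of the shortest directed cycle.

5

For each vertex v, BFS finds the shortest path from v back to v.
The shortest such closed walk is M → N → H → J → I → M, length 5.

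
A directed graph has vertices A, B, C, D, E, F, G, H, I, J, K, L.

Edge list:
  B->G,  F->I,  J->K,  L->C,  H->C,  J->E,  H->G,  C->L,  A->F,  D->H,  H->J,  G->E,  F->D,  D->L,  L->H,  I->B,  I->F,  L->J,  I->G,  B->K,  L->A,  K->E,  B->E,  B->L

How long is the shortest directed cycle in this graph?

For each vertex v, BFS finds the shortest path from v back to v.
The shortest such closed walk is F → I → F, length 2.

2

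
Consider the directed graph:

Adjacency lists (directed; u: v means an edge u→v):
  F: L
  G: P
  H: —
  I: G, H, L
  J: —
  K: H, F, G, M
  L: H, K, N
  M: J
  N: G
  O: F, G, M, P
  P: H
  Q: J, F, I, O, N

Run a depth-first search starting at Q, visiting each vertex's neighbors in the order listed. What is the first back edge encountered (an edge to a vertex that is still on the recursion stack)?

K->F

DFS from Q (visiting each vertex's neighbors in the order listed); mark gray on enter, black on exit:
Q gray
  J gray
  J black
  F gray
    L gray
      H gray
      H black
      K gray
        K→H: H black — skip
        K→F: F is gray → back edge
First back edge: K → F.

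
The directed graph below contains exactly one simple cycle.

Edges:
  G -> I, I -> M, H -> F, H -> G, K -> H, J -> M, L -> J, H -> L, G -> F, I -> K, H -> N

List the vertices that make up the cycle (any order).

DFS with gray/black marking from K:
K gray
  H gray
    G gray
      I gray
        I→K: K is gray → back edge
Back edge closes the cycle K → H → G → I → K; its vertices are {G, H, I, K}.

G, H, I, K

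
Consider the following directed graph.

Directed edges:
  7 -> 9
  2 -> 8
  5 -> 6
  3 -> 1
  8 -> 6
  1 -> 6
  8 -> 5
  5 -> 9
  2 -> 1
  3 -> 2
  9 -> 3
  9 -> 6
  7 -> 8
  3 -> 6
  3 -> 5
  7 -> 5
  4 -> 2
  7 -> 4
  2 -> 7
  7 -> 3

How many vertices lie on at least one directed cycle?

7

A vertex is on a directed cycle iff it belongs to a strongly connected component of size ≥ 2 (or has a self-loop).
The vertices on cycles are {2, 3, 4, 5, 7, 8, 9} — 7 in total.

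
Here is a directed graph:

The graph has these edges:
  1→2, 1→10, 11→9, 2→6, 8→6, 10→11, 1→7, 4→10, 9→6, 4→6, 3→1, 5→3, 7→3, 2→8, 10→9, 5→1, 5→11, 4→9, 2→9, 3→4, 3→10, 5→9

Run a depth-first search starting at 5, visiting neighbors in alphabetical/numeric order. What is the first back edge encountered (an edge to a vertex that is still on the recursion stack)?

3→1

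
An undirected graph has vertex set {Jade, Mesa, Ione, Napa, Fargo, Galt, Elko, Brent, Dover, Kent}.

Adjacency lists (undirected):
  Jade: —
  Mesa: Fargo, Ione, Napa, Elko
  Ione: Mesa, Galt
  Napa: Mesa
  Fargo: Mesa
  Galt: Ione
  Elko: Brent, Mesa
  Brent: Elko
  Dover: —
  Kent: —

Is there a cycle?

DFS, tracking each vertex's parent; an edge to a visited non-parent vertex closes a cycle.
Start from Elko:
visit Elko (parent –)
  visit Brent (parent Elko)
    Brent–Elko: parent, skip
  visit Mesa (parent Elko)
    visit Fargo (parent Mesa)
      Fargo–Mesa: parent, skip
    visit Ione (parent Mesa)
      Ione–Mesa: parent, skip
      visit Galt (parent Ione)
        Galt–Ione: parent, skip
    visit Napa (parent Mesa)
      Napa–Mesa: parent, skip
    Mesa–Elko: parent, skip
visit Jade (parent –)
visit Dover (parent –)
visit Kent (parent –)
No non-parent visited neighbor found — the graph is a forest.

No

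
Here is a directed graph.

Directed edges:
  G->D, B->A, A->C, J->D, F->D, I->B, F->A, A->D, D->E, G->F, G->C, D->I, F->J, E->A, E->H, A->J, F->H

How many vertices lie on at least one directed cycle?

A vertex is on a directed cycle iff it belongs to a strongly connected component of size ≥ 2 (or has a self-loop).
The vertices on cycles are {A, B, D, E, I, J} — 6 in total.

6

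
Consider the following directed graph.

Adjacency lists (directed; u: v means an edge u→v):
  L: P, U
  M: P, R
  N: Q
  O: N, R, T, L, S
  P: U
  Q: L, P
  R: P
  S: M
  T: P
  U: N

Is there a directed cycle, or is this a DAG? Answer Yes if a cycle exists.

DFS with white/gray/black marking, starting from R:
R gray
  P gray
    U gray
      N gray
        Q gray
          L gray
            L→P: P is gray → back edge
Back edge found, so a cycle exists: P → U → N → Q → L → P.

Yes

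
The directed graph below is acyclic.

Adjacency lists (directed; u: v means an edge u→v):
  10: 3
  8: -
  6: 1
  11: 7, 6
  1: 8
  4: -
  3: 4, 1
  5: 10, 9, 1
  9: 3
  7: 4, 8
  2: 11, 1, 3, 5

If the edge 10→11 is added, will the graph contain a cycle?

No

Adding 10→11 creates a cycle iff 11 can already reach 10.
Explore from 11: no path reaches 10. The graph stays acyclic.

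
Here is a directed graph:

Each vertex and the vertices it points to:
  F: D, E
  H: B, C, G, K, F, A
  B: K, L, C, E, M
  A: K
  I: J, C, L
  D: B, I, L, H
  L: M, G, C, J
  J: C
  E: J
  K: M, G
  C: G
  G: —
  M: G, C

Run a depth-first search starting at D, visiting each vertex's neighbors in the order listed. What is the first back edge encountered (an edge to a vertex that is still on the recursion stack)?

F→D

DFS from D (visiting each vertex's neighbors in the order listed); mark gray on enter, black on exit:
D gray
  B gray
    K gray
      M gray
        G gray
        G black
        C gray
          C→G: G black — skip
        C black
      M black
      K→G: G black — skip
    K black
    L gray
      L→M: M black — skip
      L→G: G black — skip
      L→C: C black — skip
      J gray
        J→C: C black — skip
      J black
    L black
    B→C: C black — skip
    E gray
      E→J: J black — skip
    E black
    B→M: M black — skip
  B black
  I gray
    I→J: J black — skip
    I→C: C black — skip
    I→L: L black — skip
  I black
  D→L: L black — skip
  H gray
    H→B: B black — skip
    H→C: C black — skip
    H→G: G black — skip
    H→K: K black — skip
    F gray
      F→D: D is gray → back edge
First back edge: F → D.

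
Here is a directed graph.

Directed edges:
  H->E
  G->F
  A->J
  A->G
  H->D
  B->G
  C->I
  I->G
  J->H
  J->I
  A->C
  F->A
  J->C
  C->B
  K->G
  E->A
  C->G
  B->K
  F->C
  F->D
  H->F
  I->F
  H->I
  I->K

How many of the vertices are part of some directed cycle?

10

A vertex is on a directed cycle iff it belongs to a strongly connected component of size ≥ 2 (or has a self-loop).
The vertices on cycles are {A, B, C, E, F, G, H, I, J, K} — 10 in total.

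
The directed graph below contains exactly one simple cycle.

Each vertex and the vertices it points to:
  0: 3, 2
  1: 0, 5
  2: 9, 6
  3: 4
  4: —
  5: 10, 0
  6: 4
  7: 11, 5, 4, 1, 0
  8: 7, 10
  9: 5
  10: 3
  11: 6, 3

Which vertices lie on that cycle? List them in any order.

0, 2, 5, 9

DFS with gray/black marking from 5:
5 gray
  10 gray
    3 gray
      4 gray
      4 black
    3 black
  10 black
  0 gray
    0→3: 3 black — skip
    2 gray
      9 gray
        9→5: 5 is gray → back edge
Back edge closes the cycle 5 → 0 → 2 → 9 → 5; its vertices are {0, 2, 5, 9}.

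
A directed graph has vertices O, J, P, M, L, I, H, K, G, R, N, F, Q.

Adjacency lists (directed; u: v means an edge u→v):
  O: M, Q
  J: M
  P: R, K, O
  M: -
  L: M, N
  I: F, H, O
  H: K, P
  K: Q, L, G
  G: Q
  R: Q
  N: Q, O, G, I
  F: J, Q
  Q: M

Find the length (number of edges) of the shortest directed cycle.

For each vertex v, BFS finds the shortest path from v back to v.
The shortest such closed walk is I → H → K → L → N → I, length 5.

5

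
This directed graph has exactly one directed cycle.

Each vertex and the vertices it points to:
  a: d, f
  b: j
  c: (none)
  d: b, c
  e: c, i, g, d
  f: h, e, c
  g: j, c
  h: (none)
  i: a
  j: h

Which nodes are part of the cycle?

DFS with gray/black marking from a:
a gray
  d gray
    b gray
      j gray
        h gray
        h black
      j black
    b black
    c gray
    c black
  d black
  f gray
    f→h: h black — skip
    e gray
      e→c: c black — skip
      i gray
        i→a: a is gray → back edge
Back edge closes the cycle a → f → e → i → a; its vertices are {a, e, f, i}.

a, e, f, i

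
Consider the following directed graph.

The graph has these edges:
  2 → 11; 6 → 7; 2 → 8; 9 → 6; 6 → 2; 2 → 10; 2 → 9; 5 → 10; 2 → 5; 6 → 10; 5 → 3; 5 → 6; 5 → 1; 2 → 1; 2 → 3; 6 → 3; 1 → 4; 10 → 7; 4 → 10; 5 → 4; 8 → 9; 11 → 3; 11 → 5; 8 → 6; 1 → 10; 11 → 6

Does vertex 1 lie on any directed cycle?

No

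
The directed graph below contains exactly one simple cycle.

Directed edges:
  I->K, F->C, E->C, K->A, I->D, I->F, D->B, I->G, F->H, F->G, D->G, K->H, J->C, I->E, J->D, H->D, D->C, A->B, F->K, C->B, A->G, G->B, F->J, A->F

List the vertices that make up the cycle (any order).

DFS with gray/black marking from F:
F gray
  C gray
    B gray
    B black
  C black
  K gray
    A gray
      A→F: F is gray → back edge
Back edge closes the cycle F → K → A → F; its vertices are {A, F, K}.

A, F, K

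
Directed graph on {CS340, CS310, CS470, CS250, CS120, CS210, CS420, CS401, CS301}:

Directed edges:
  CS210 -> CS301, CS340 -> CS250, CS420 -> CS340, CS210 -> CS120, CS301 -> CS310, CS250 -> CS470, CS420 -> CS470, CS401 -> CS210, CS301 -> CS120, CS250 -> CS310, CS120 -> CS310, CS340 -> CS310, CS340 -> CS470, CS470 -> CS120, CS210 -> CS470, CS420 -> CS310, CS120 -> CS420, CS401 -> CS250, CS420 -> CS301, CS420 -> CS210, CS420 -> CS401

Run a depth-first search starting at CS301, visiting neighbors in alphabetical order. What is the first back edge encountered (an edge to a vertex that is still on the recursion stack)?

DFS from CS301 (visiting neighbors in alphabetical order); mark gray on enter, black on exit:
CS301 gray
  CS120 gray
    CS310 gray
    CS310 black
    CS420 gray
      CS210 gray
        CS210→CS120: CS120 is gray → back edge
First back edge: CS210 → CS120.

CS210→CS120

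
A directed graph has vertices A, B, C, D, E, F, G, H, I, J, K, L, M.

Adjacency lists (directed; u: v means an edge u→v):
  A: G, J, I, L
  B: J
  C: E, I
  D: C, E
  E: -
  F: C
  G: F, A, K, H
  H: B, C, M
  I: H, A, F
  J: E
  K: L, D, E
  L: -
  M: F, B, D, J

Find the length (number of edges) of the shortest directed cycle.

2

For each vertex v, BFS finds the shortest path from v back to v.
The shortest such closed walk is I → A → I, length 2.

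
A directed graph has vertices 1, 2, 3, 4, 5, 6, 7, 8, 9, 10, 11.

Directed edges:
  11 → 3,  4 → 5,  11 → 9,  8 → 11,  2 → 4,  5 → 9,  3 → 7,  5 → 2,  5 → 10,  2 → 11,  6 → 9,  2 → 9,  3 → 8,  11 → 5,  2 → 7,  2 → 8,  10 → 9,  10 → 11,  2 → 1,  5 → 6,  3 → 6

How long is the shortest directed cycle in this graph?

3

For each vertex v, BFS finds the shortest path from v back to v.
The shortest such closed walk is 2 → 11 → 5 → 2, length 3.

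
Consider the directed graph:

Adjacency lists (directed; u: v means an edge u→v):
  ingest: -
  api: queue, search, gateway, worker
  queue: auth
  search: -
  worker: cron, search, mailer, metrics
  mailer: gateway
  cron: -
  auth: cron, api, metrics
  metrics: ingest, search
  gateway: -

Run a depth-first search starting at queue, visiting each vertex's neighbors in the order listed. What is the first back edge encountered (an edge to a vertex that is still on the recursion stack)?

api→queue

DFS from queue (visiting each vertex's neighbors in the order listed); mark gray on enter, black on exit:
queue gray
  auth gray
    cron gray
    cron black
    api gray
      api→queue: queue is gray → back edge
First back edge: api → queue.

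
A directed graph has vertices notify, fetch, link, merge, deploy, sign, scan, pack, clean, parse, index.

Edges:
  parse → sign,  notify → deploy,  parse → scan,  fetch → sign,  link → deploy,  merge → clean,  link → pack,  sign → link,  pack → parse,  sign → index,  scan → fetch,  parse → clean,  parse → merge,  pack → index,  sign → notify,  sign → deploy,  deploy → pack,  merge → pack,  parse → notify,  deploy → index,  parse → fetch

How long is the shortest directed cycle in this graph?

For each vertex v, BFS finds the shortest path from v back to v.
The shortest such closed walk is parse → merge → pack → parse, length 3.

3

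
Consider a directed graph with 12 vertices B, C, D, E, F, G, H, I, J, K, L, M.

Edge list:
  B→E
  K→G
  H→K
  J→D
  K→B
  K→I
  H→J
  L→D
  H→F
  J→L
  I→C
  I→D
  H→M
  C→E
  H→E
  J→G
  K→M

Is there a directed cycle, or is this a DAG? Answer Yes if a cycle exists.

DFS with white/gray/black marking, starting from H:
H gray
  K gray
    I gray
      D gray
      D black
      C gray
        E gray
        E black
      C black
    I black
    B gray
      B→E: E black — skip
    B black
    G gray
    G black
    M gray
    M black
  K black
  J gray
    J→D: D black — skip
    L gray
      L→D: D black — skip
    L black
    J→G: G black — skip
  J black
  F gray
  F black
  H→M: M black — skip
  H→E: E black — skip
H black
Every edge goes to a white or black vertex — no back edge, so the graph is acyclic.

No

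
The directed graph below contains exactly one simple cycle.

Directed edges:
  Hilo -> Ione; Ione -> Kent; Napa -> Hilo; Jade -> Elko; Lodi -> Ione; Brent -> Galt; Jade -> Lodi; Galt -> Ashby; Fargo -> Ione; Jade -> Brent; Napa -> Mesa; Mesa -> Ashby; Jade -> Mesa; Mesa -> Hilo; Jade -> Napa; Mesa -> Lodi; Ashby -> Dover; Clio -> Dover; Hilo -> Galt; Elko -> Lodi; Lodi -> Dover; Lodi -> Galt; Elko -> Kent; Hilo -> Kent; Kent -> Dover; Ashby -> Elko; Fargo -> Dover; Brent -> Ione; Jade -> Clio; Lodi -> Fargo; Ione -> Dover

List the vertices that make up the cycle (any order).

Elko, Galt, Lodi, Ashby

DFS with gray/black marking from Elko:
Elko gray
  Lodi gray
    Ione gray
      Dover gray
      Dover black
      Kent gray
        Kent→Dover: Dover black — skip
      Kent black
    Ione black
    Fargo gray
      Fargo→Dover: Dover black — skip
      Fargo→Ione: Ione black — skip
    Fargo black
    Lodi→Dover: Dover black — skip
    Galt gray
      Ashby gray
        Ashby→Elko: Elko is gray → back edge
Back edge closes the cycle Elko → Lodi → Galt → Ashby → Elko; its vertices are {Elko, Galt, Lodi, Ashby}.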